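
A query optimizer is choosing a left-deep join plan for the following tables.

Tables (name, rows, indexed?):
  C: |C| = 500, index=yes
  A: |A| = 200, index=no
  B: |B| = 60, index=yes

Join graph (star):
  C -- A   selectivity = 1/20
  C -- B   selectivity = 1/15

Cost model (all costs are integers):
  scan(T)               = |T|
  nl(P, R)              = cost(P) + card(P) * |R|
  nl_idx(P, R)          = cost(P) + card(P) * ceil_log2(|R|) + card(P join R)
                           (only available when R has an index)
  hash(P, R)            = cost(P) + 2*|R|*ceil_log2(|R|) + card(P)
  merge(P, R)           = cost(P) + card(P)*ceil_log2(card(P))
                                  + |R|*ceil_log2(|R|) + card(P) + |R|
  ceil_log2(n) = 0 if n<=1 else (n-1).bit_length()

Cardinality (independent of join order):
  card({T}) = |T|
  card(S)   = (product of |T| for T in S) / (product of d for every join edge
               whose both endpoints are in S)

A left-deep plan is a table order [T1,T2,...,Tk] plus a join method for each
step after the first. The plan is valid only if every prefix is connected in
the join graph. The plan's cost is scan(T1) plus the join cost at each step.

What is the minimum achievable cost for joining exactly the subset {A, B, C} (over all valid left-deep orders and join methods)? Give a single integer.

Selinger DP over subsets of {A,B,C}:
  {C}: scan cost=500, card=500
  {A}: scan cost=200, card=200
  {B}: scan cost=60, card=60
  {AC}: card=5000; try (A,hash)→4200, (C,merge)→7000, (C,nl_idx)→7000, (A,merge)→7300, (C,hash)→9400, (C,nl)→100200 …(+1); best=4200 via (A,hash)
  {BC}: card=2000; try (B,hash)→1720, (C,nl_idx)→2600, (C,merge)→5480, (B,nl_idx)→5500, (B,merge)→5920, (C,hash)→9120 …(+2); best=1720 via (B,hash)
  {ABC}: card=20000; try (A,hash)→6920, (B,hash)→9920, (A,merge)→27520, (B,nl_idx)→54200, (B,merge)→74620, (B,nl)→304200 …(+1); best=6920 via (A,hash)

6920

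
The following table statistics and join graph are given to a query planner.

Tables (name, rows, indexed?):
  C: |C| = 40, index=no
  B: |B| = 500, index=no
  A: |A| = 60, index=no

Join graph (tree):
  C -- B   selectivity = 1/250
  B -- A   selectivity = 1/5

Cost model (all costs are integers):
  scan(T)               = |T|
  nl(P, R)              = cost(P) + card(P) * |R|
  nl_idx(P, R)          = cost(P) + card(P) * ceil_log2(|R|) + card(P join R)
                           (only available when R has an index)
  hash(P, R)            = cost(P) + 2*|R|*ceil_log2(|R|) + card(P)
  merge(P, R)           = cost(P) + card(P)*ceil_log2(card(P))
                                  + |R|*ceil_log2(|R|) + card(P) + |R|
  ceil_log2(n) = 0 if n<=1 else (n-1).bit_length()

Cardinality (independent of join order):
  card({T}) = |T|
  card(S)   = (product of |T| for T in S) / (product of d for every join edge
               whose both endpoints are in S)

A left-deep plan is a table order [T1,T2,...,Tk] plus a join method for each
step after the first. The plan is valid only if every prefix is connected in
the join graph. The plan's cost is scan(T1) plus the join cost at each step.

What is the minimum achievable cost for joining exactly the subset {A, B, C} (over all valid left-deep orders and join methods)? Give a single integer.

2280

Selinger DP over subsets of {A,B,C}:
  {C}: scan cost=40, card=40
  {B}: scan cost=500, card=500
  {A}: scan cost=60, card=60
  {BC}: card=80; try (C,hash)→1480, (B,merge)→5320, (C,merge)→5780, (B,hash)→9080, (B,nl)→20040, (C,nl)→20500; best=1480 via (C,hash)
  {AB}: card=6000; try (A,hash)→1720, (B,merge)→5480, (A,merge)→5920, (B,hash)→9120, (B,nl)→30060, (A,nl)→30500; best=1720 via (A,hash)
  {ABC}: card=960; try (A,hash)→2280, (A,merge)→2540, (A,nl)→6280, (C,hash)→8200, (C,merge)→86000, (C,nl)→241720; best=2280 via (A,hash)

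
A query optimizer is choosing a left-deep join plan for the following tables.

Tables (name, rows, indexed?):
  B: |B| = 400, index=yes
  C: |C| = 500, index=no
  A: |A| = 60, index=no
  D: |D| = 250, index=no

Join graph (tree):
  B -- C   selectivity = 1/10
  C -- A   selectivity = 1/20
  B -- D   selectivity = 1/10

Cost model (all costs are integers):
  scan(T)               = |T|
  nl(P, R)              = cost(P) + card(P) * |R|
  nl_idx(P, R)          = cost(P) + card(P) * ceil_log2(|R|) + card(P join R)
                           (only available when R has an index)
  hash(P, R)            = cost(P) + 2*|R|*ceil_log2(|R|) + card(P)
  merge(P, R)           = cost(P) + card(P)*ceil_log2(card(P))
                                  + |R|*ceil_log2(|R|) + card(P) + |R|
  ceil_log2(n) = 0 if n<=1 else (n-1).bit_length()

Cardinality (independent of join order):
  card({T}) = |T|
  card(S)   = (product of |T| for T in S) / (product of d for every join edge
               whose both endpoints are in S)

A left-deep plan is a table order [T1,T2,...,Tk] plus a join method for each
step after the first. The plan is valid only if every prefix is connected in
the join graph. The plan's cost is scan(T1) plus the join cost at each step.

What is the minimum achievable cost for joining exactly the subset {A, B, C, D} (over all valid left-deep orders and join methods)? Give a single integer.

74420

Selinger DP over subsets of {A,B,C,D}:
  {B}: scan cost=400, card=400
  {C}: scan cost=500, card=500
  {A}: scan cost=60, card=60
  {D}: scan cost=250, card=250
  {BC}: card=20000; try (B,hash)→8200, (C,merge)→9400, (B,merge)→9500, (C,hash)→9800, (B,nl_idx)→25000, (C,nl)→200400 …(+1); best=8200 via (B,hash)
  {BD}: card=10000; try (D,hash)→4800, (B,merge)→6500, (D,merge)→6650, (B,hash)→7700, (B,nl_idx)→12500, (B,nl)→100250 …(+1); best=4800 via (D,hash)
  {AC}: card=1500; try (A,hash)→1720, (C,merge)→5480, (A,merge)→5920, (C,hash)→9120, (C,nl)→30060, (A,nl)→30500; best=1720 via (A,hash)
  {ABC}: card=60000; try (B,hash)→10420, (B,merge)→23720, (A,hash)→28920, (B,nl_idx)→75220, (A,merge)→328620, (B,nl)→601720 …(+1); best=10420 via (B,hash)
  {BCD}: card=500000; try (C,hash)→23800, (D,hash)→32200, (C,merge)→159800, (D,merge)→330450, (C,nl)→5004800, (D,nl)→5008200; best=23800 via (C,hash)
  {ABCD}: card=1500000; try (D,hash)→74420, (A,hash)→524520, (D,merge)→1032670, (A,merge)→10024220, (D,nl)→15010420, (A,nl)→30023800; best=74420 via (D,hash)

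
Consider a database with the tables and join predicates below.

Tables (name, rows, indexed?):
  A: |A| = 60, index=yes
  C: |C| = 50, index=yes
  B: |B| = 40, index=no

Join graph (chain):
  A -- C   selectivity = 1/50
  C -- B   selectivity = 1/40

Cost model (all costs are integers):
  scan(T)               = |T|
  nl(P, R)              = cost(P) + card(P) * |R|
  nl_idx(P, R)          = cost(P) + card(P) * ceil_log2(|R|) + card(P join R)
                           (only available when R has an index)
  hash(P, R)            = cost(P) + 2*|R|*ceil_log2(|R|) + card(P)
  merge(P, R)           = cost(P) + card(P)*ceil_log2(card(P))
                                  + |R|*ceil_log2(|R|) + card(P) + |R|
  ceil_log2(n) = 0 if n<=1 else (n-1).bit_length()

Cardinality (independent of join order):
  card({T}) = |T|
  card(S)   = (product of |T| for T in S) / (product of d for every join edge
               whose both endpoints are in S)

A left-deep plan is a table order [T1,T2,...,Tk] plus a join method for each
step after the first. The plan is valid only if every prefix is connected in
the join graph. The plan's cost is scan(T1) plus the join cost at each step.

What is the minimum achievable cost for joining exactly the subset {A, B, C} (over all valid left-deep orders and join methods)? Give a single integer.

Selinger DP over subsets of {A,B,C}:
  {A}: scan cost=60, card=60
  {C}: scan cost=50, card=50
  {B}: scan cost=40, card=40
  {AC}: card=60; try (A,nl_idx)→410, (C,nl_idx)→480, (C,hash)→720, (A,hash)→820, (A,merge)→820, (C,merge)→830 …(+2); best=410 via (A,nl_idx)
  {BC}: card=50; try (C,nl_idx)→330, (B,hash)→580, (C,merge)→670, (C,hash)→680, (B,merge)→680, (C,nl)→2040 …(+1); best=330 via (C,nl_idx)
  {ABC}: card=60; try (A,nl_idx)→690, (B,hash)→950, (A,hash)→1100, (A,merge)→1100, (B,merge)→1110, (B,nl)→2810 …(+1); best=690 via (A,nl_idx)

690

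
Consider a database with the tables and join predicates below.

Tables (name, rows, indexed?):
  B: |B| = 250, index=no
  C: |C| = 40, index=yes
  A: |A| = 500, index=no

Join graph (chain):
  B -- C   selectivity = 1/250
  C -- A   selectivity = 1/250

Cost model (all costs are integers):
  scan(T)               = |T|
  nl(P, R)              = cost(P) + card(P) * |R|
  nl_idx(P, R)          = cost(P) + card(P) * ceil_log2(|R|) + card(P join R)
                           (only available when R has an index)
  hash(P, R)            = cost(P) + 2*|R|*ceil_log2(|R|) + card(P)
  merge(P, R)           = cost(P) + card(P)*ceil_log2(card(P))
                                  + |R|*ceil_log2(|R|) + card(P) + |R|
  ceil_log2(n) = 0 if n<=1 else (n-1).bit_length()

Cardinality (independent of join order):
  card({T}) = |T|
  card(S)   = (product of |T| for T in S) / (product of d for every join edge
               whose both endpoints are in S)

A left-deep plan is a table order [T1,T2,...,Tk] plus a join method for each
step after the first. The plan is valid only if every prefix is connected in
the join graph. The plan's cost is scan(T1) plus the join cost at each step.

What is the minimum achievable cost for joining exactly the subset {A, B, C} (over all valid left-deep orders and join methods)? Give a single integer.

Selinger DP over subsets of {A,B,C}:
  {B}: scan cost=250, card=250
  {C}: scan cost=40, card=40
  {A}: scan cost=500, card=500
  {BC}: card=40; try (C,hash)→980, (C,nl_idx)→1790, (B,merge)→2570, (C,merge)→2780, (B,hash)→4080, (B,nl)→10040 …(+1); best=980 via (C,hash)
  {AC}: card=80; try (C,hash)→1480, (C,nl_idx)→3580, (A,merge)→5320, (C,merge)→5780, (A,hash)→9080, (A,nl)→20040 …(+1); best=1480 via (C,hash)
  {ABC}: card=80; try (B,merge)→4370, (B,hash)→5560, (A,merge)→6260, (A,hash)→10020, (A,nl)→20980, (B,nl)→21480; best=4370 via (B,merge)

4370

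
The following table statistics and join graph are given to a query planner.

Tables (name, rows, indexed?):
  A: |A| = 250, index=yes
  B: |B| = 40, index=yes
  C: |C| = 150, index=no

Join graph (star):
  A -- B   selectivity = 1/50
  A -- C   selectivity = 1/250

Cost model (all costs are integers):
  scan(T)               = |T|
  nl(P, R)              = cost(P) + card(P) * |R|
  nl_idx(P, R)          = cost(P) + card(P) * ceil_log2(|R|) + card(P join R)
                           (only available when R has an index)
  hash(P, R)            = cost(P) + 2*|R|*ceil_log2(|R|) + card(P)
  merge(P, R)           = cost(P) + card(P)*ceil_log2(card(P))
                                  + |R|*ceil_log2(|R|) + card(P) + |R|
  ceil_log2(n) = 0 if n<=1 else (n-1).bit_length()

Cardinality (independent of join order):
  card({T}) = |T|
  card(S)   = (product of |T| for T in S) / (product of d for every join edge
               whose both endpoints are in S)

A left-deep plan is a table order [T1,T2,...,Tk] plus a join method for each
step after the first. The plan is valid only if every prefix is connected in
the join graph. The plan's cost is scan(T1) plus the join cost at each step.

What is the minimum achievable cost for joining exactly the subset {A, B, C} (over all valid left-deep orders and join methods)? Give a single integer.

Selinger DP over subsets of {A,B,C}:
  {A}: scan cost=250, card=250
  {B}: scan cost=40, card=40
  {C}: scan cost=150, card=150
  {AB}: card=200; try (A,nl_idx)→560, (B,hash)→980, (B,nl_idx)→1950, (A,merge)→2570, (B,merge)→2780, (A,hash)→4080 …(+2); best=560 via (A,nl_idx)
  {AC}: card=150; try (A,nl_idx)→1500, (C,hash)→2900, (A,merge)→3750, (C,merge)→3850, (A,hash)→4300, (A,nl)→37650 …(+1); best=1500 via (A,nl_idx)
  {ABC}: card=120; try (B,hash)→2130, (B,nl_idx)→2520, (B,merge)→3130, (C,hash)→3160, (C,merge)→3710, (B,nl)→7500 …(+1); best=2130 via (B,hash)

2130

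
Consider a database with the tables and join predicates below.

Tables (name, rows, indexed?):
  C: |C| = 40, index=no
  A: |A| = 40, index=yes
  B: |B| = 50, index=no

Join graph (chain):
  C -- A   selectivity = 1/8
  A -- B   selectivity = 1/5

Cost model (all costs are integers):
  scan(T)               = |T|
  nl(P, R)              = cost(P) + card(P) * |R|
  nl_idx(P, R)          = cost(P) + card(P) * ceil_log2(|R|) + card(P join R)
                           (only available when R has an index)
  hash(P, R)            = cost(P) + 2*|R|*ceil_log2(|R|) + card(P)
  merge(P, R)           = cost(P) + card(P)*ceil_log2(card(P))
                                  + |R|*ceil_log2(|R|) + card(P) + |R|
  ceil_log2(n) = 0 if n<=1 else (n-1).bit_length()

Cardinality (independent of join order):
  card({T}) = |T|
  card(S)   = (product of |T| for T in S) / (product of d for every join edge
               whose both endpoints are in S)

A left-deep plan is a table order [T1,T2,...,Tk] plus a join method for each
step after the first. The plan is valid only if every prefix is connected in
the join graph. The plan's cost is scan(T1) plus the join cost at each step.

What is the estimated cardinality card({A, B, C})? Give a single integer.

Tables in S: A(40), B(50), C(40)
Edges inside S: C-A(d=8), A-B(d=5)
numerator = 40 * 50 * 40 = 80000
denominator = 8 * 5 = 40
card(S) = 80000 / 40 = 2000

2000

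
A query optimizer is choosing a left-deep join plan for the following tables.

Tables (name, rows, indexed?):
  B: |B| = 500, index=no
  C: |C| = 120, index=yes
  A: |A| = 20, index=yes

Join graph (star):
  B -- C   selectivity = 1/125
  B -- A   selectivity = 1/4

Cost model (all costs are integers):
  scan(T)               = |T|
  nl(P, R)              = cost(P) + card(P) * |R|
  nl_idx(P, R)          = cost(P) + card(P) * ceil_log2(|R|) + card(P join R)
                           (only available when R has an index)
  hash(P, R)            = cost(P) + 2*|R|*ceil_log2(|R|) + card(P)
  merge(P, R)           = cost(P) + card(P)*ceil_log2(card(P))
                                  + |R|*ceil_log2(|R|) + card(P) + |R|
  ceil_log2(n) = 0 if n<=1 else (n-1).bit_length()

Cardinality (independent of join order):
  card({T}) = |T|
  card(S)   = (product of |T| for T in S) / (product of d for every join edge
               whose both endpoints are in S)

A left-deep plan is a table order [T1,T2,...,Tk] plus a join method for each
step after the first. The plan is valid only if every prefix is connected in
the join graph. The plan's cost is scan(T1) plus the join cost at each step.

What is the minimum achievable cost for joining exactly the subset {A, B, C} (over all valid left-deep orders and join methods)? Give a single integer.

Selinger DP over subsets of {A,B,C}:
  {B}: scan cost=500, card=500
  {C}: scan cost=120, card=120
  {A}: scan cost=20, card=20
  {BC}: card=480; try (C,hash)→2680, (C,nl_idx)→4480, (B,merge)→6080, (C,merge)→6460, (B,hash)→9240, (B,nl)→60120 …(+1); best=2680 via (C,hash)
  {AB}: card=2500; try (A,hash)→1200, (B,merge)→5140, (A,nl_idx)→5500, (A,merge)→5620, (B,hash)→9040, (B,nl)→10020 …(+1); best=1200 via (A,hash)
  {ABC}: card=2400; try (A,hash)→3360, (C,hash)→5380, (A,nl_idx)→7480, (A,merge)→7600, (A,nl)→12280, (C,nl_idx)→21100 …(+2); best=3360 via (A,hash)

3360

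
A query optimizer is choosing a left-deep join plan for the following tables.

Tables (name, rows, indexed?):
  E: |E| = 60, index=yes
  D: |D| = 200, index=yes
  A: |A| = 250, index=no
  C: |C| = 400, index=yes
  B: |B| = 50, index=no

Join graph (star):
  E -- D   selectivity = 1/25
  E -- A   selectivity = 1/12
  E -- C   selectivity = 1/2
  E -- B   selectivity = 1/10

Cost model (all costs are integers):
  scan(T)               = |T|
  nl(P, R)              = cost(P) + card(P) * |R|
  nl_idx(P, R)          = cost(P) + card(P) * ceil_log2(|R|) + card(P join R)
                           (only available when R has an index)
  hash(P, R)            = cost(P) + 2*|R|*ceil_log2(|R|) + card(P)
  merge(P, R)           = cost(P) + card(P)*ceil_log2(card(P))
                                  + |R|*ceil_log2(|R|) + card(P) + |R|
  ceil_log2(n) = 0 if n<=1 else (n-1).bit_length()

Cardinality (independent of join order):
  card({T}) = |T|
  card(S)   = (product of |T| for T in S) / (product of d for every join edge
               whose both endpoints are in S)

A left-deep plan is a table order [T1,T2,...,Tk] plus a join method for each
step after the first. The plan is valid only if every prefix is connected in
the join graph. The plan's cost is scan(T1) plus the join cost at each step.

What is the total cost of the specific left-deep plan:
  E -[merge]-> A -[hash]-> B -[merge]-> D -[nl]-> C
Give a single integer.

20093880

step 1: scan E: cost=60, card=60
step 2: join A via merge
    card(P join A) = 60*250/(12) = 1250
    cost = 60 + 60*6 + 250*8 + 60 + 250 = 2730
step 3: join B via hash
    card(P join B) = 1250*50/(10) = 6250
    cost = 2730 + 2*50*6 + 1250 = 4580
step 4: join D via merge
    card(P join D) = 6250*200/(25) = 50000
    cost = 4580 + 6250*13 + 200*8 + 6250 + 200 = 93880
step 5: join C via nl
    card(P join C) = 50000*400/(2) = 10000000
    cost = 93880 + 50000*400 = 20093880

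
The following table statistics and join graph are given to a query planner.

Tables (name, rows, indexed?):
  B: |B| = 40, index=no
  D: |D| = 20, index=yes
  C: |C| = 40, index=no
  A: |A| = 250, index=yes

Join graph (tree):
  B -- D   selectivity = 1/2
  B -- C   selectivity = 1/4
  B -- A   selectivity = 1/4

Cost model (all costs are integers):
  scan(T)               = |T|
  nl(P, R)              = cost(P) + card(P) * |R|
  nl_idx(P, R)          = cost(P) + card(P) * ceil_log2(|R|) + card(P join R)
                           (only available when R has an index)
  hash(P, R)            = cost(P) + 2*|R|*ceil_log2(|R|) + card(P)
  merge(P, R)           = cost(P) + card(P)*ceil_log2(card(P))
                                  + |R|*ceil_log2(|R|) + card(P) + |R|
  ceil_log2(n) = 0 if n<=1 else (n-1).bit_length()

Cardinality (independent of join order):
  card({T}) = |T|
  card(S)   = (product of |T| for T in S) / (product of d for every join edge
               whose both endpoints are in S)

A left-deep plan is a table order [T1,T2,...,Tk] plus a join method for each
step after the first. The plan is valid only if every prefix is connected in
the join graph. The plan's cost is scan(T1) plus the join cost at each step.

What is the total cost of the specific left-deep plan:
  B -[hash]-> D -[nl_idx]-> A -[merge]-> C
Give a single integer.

step 1: scan B: cost=40, card=40
step 2: join D via hash
    card(P join D) = 40*20/(2) = 400
    cost = 40 + 2*20*5 + 40 = 280
step 3: join A via nl_idx
    card(P join A) = 400*250/(4) = 25000
    cost = 280 + 400*8 + 25000 = 28480
step 4: join C via merge
    card(P join C) = 25000*40/(4) = 250000
    cost = 28480 + 25000*15 + 40*6 + 25000 + 40 = 428760

428760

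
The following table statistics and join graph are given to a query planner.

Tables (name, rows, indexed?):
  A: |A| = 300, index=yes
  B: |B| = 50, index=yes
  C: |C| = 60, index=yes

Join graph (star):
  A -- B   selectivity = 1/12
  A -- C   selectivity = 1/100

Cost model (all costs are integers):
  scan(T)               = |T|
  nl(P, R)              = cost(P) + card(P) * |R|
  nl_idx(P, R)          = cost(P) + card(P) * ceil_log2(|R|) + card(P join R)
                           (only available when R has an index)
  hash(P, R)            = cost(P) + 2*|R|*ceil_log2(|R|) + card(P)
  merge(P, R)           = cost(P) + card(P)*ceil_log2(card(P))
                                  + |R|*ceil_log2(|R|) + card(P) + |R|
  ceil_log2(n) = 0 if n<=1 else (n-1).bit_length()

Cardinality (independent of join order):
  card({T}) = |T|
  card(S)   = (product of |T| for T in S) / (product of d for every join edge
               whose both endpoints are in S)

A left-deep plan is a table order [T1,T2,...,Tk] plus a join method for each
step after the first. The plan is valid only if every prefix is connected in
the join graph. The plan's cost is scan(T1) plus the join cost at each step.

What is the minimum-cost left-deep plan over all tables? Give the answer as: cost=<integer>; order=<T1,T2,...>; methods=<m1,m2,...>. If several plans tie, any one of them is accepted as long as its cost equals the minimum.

Selinger DP (subsets sized 1..n):
  {A}: scan cost=300, card=300
  {B}: scan cost=50, card=50
  {C}: scan cost=60, card=60
  {AB}: card=1250; try (B,hash)→1200, (A,nl_idx)→1750, (B,nl_idx)→3350, (A,merge)→3400, (B,merge)→3650, (A,hash)→5500 …(+2); best=1200 via (B,hash)
  {AC}: card=180; try (A,nl_idx)→780, (C,hash)→1320, (C,nl_idx)→2280, (A,merge)→3480, (C,merge)→3720, (A,hash)→5520 …(+2); best=780 via (A,nl_idx)
  {ABC}: card=750; try (B,hash)→1560, (B,nl_idx)→2610, (B,merge)→2750, (C,hash)→3170, (C,nl_idx)→9450, (B,nl)→9780 …(+2); best=1560 via (B,hash)

cost=1560; order=C,A,B; methods=nl_idx,hash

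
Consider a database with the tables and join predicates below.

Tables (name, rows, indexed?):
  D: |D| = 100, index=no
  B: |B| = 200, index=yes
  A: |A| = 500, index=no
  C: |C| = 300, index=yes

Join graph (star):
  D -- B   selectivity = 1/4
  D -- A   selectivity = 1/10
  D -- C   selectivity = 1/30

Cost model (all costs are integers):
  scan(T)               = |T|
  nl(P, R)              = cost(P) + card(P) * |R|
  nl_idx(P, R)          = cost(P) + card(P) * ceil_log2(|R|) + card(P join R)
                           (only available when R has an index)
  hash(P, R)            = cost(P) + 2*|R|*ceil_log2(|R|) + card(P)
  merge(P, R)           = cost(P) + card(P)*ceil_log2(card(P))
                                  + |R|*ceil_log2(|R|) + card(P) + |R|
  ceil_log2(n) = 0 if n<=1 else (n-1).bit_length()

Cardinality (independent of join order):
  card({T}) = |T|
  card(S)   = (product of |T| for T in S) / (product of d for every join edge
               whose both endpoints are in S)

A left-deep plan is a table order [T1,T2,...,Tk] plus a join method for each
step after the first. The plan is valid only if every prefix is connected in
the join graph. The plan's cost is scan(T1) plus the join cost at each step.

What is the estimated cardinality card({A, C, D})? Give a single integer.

50000

Tables in S: A(500), C(300), D(100)
Edges inside S: D-A(d=10), D-C(d=30)
numerator = 500 * 300 * 100 = 15000000
denominator = 10 * 30 = 300
card(S) = 15000000 / 300 = 50000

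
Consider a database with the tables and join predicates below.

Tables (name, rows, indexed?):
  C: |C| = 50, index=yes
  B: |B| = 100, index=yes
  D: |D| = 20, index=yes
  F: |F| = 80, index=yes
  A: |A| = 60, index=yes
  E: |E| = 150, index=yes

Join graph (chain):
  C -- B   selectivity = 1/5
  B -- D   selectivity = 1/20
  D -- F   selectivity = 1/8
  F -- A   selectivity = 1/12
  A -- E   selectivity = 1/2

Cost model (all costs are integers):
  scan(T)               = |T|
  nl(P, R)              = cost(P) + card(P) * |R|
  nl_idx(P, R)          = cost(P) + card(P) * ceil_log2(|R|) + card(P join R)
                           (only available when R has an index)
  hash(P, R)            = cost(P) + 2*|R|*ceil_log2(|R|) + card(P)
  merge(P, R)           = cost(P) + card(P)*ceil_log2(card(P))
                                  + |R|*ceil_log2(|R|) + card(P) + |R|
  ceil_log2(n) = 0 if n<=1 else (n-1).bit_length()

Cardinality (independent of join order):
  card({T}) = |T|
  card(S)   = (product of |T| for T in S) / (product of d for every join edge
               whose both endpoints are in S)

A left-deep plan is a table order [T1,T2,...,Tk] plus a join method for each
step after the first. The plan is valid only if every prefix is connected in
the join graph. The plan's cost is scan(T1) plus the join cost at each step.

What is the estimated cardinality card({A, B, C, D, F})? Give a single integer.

Tables in S: A(60), B(100), C(50), D(20), F(80)
Edges inside S: C-B(d=5), B-D(d=20), D-F(d=8), F-A(d=12)
numerator = 60 * 100 * 50 * 20 * 80 = 480000000
denominator = 5 * 20 * 8 * 12 = 9600
card(S) = 480000000 / 9600 = 50000

50000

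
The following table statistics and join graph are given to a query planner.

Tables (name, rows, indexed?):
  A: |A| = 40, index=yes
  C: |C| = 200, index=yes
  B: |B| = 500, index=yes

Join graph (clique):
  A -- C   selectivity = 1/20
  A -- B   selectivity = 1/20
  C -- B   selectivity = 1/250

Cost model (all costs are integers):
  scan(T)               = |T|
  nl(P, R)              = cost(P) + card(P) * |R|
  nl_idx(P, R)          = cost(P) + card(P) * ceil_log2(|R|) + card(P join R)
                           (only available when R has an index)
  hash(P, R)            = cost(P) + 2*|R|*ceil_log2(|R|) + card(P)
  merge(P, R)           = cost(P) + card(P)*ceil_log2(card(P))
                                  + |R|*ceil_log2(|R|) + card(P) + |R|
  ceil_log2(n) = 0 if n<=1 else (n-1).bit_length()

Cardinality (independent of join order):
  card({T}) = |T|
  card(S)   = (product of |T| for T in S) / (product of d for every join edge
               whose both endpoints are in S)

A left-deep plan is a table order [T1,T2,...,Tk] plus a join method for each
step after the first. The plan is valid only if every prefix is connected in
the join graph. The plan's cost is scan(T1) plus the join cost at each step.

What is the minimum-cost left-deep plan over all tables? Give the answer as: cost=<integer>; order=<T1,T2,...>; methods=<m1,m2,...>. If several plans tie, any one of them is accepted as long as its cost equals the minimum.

cost=3280; order=C,B,A; methods=nl_idx,hash

Selinger DP (subsets sized 1..n):
  {A}: scan cost=40, card=40
  {C}: scan cost=200, card=200
  {B}: scan cost=500, card=500
  {AC}: card=400; try (C,nl_idx)→760, (A,hash)→880, (A,nl_idx)→1800, (C,merge)→2120, (A,merge)→2280, (C,hash)→3280 …(+2); best=760 via (C,nl_idx)
  {AB}: card=1000; try (B,nl_idx)→1400, (A,hash)→1480, (A,nl_idx)→4500, (B,merge)→5320, (A,merge)→5780, (B,hash)→9080 …(+2); best=1400 via (B,nl_idx)
  {BC}: card=400; try (B,nl_idx)→2400, (C,hash)→4200, (C,nl_idx)→4900, (B,merge)→7000, (C,merge)→7300, (B,hash)→9400 …(+2); best=2400 via (B,nl_idx)
  {ABC}: card=40; try (A,hash)→3280, (B,nl_idx)→4400, (A,nl_idx)→4840, (C,hash)→5600, (A,merge)→6680, (C,nl_idx)→9440 …(+6); best=3280 via (A,hash)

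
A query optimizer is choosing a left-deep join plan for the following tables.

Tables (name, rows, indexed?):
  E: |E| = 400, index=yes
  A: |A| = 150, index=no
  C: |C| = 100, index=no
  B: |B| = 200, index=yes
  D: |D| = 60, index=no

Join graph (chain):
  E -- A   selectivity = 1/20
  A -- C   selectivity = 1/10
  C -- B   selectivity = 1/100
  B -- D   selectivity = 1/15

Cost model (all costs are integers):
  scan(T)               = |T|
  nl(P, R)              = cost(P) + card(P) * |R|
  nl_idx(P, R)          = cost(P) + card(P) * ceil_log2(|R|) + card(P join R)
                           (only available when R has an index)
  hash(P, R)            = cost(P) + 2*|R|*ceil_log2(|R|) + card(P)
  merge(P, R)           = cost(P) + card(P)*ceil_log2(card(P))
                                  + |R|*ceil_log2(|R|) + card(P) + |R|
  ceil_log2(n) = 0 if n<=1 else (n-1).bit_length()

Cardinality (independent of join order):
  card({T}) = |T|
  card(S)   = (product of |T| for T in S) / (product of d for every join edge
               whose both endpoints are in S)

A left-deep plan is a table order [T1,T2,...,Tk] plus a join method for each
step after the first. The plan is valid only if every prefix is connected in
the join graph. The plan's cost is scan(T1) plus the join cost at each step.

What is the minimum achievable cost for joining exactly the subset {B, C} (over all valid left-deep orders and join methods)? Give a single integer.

Selinger DP over subsets of {B,C}:
  {C}: scan cost=100, card=100
  {B}: scan cost=200, card=200
  {BC}: card=200; try (B,nl_idx)→1100, (C,hash)→1800, (B,merge)→2700, (C,merge)→2800, (B,hash)→3400, (B,nl)→20100 …(+1); best=1100 via (B,nl_idx)

1100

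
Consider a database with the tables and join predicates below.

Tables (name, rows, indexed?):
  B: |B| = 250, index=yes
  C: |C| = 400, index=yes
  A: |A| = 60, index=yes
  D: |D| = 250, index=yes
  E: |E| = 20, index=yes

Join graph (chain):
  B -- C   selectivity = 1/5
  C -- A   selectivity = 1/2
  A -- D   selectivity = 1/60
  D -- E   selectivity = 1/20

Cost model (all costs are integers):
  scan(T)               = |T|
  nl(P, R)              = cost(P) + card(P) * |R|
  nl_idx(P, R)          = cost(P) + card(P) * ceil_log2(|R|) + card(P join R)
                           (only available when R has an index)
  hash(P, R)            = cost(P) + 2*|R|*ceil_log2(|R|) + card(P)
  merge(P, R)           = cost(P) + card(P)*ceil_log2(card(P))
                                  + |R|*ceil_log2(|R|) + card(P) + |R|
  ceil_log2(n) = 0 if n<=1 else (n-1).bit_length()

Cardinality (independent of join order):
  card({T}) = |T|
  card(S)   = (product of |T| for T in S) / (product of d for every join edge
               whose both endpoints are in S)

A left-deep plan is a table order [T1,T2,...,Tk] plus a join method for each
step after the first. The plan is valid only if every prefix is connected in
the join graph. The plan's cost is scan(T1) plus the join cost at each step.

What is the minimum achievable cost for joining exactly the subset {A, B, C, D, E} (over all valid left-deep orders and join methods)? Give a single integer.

Selinger DP over subsets of {A,B,C,D,E}:
  {B}: scan cost=250, card=250
  {C}: scan cost=400, card=400
  {A}: scan cost=60, card=60
  {D}: scan cost=250, card=250
  {E}: scan cost=20, card=20
  {BC}: card=20000; try (B,hash)→4800, (C,merge)→6500, (B,merge)→6650, (C,hash)→7700, (C,nl_idx)→22500, (B,nl_idx)→23600 …(+2); best=4800 via (B,hash)
  {AC}: card=12000; try (A,hash)→1520, (C,merge)→4480, (A,merge)→4820, (C,hash)→7320, (C,nl_idx)→12600, (A,nl_idx)→14800 …(+2); best=1520 via (A,hash)
  {AD}: card=250; try (D,nl_idx)→790, (A,hash)→1220, (A,nl_idx)→2000, (D,merge)→2730, (A,merge)→2920, (D,hash)→4120 …(+2); best=790 via (D,nl_idx)
  {DE}: card=250; try (D,nl_idx)→430, (E,hash)→700, (E,nl_idx)→1750, (D,merge)→2390, (E,merge)→2620, (D,hash)→4040 …(+2); best=430 via (D,nl_idx)
  {ABC}: card=600000; try (B,hash)→17520, (A,hash)→25520, (B,merge)→183770, (A,merge)→325220, (B,nl_idx)→697520, (A,nl_idx)→724800 …(+2); best=17520 via (B,hash)
  {ACD}: card=50000; try (C,merge)→7040, (C,hash)→8240, (D,hash)→17520, (C,nl_idx)→53040, (C,nl)→100790, (D,nl_idx)→147520 …(+2); best=7040 via (C,merge)
  {ADE}: card=250; try (E,hash)→1240, (A,hash)→1400, (A,nl_idx)→2180, (E,nl_idx)→2290, (A,merge)→3100, (E,merge)→3160 …(+2); best=1240 via (E,hash)
  {ABCD}: card=2500000; try (B,hash)→61040, (D,hash)→621520, (B,merge)→859290, (B,nl_idx)→2907040, (D,nl_idx)→7317520, (B,nl)→12507040 …(+2); best=61040 via (B,hash)
  {ACDE}: card=50000; try (C,merge)→7490, (C,hash)→8690, (C,nl_idx)→53490, (E,hash)→57240, (C,nl)→101240, (E,nl_idx)→307040 …(+2); best=7490 via (C,merge)
  {ABCDE}: card=2500000; try (B,hash)→61490, (B,merge)→859740, (E,hash)→2561240, (B,nl_idx)→2907490, (B,nl)→12507490, (E,nl_idx)→15061040 …(+2); best=61490 via (B,hash)

61490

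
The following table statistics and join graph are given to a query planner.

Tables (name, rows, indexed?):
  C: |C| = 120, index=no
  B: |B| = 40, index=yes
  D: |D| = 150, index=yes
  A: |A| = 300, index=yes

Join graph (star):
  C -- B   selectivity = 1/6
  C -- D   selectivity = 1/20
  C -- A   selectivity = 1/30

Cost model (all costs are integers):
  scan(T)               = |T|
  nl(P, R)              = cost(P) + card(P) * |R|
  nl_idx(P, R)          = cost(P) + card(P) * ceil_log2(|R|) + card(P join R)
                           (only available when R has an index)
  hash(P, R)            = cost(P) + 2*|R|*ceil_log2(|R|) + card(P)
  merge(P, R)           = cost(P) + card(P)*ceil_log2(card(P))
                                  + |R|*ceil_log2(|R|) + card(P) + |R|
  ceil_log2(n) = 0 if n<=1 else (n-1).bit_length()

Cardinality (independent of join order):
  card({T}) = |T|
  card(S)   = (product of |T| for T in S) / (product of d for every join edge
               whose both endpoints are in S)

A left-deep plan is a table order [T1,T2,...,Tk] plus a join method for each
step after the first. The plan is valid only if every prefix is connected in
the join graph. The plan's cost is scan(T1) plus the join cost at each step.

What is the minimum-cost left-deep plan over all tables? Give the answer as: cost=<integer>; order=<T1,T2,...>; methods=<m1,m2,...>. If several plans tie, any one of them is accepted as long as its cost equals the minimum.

cost=14360; order=A,C,B,D; methods=hash,hash,hash

Selinger DP (subsets sized 1..n):
  {C}: scan cost=120, card=120
  {B}: scan cost=40, card=40
  {D}: scan cost=150, card=150
  {A}: scan cost=300, card=300
  {BC}: card=800; try (B,hash)→720, (C,merge)→1280, (B,merge)→1360, (B,nl_idx)→1640, (C,hash)→1760, (C,nl)→4840 …(+1); best=720 via (B,hash)
  {CD}: card=900; try (D,nl_idx)→1980, (C,hash)→1980, (D,merge)→2430, (C,merge)→2460, (D,hash)→2640, (D,nl)→18120 …(+1); best=1980 via (D,nl_idx)
  {AC}: card=1200; try (C,hash)→2280, (A,nl_idx)→2400, (A,merge)→4080, (C,merge)→4260, (A,hash)→5640, (A,nl)→36120 …(+1); best=2280 via (C,hash)
  {BCD}: card=6000; try (B,hash)→3360, (D,hash)→3920, (D,merge)→10870, (B,merge)→12160, (D,nl_idx)→13120, (B,nl_idx)→13380 …(+2); best=3360 via (B,hash)
  {ABC}: card=8000; try (B,hash)→3960, (A,hash)→6920, (A,merge)→12520, (A,nl_idx)→15920, (B,merge)→16960, (B,nl_idx)→17480 …(+2); best=3960 via (B,hash)
  {ACD}: card=9000; try (D,hash)→5880, (A,hash)→8280, (A,merge)→14880, (D,merge)→18030, (A,nl_idx)→19080, (D,nl_idx)→20880 …(+2); best=5880 via (D,hash)
  {ABCD}: card=60000; try (D,hash)→14360, (A,hash)→14760, (B,hash)→15360, (A,merge)→90360, (D,merge)→117310, (A,nl_idx)→117360 …(+6); best=14360 via (D,hash)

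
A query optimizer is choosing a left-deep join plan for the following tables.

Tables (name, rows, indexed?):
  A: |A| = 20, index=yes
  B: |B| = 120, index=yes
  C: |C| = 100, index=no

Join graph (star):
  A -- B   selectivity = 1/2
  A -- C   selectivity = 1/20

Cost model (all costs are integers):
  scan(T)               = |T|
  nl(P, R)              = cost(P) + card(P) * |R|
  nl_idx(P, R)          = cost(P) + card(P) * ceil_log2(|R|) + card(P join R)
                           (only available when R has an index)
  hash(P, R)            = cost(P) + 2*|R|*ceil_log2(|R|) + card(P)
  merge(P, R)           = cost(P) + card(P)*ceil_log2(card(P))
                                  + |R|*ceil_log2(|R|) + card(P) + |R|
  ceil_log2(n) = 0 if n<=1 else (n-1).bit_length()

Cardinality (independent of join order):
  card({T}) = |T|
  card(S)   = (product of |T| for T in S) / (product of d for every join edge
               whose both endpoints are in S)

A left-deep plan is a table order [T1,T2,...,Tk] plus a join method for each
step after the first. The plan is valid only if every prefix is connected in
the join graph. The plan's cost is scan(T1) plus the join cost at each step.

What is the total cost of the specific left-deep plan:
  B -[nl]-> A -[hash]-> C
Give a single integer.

step 1: scan B: cost=120, card=120
step 2: join A via nl
    card(P join A) = 120*20/(2) = 1200
    cost = 120 + 120*20 = 2520
step 3: join C via hash
    card(P join C) = 1200*100/(20) = 6000
    cost = 2520 + 2*100*7 + 1200 = 5120

5120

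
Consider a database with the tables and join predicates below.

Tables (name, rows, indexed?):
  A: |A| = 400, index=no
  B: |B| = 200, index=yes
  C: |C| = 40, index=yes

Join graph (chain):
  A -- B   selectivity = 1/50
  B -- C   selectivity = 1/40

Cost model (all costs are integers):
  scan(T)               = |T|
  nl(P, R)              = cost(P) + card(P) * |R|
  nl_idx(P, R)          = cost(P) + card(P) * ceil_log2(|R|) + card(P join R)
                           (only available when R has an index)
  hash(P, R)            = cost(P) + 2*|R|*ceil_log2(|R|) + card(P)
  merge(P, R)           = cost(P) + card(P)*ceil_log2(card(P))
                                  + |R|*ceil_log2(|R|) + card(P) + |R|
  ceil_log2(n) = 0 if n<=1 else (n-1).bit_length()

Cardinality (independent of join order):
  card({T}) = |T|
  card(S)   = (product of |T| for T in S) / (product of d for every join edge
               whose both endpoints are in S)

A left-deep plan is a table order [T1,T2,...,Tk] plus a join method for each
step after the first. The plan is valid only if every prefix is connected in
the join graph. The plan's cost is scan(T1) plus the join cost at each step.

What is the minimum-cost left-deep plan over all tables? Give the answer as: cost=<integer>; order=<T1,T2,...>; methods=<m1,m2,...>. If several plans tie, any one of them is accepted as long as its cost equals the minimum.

Selinger DP (subsets sized 1..n):
  {A}: scan cost=400, card=400
  {B}: scan cost=200, card=200
  {C}: scan cost=40, card=40
  {AB}: card=1600; try (B,hash)→4000, (B,nl_idx)→5200, (A,merge)→6000, (B,merge)→6200, (A,hash)→7600, (A,nl)→80200 …(+1); best=4000 via (B,hash)
  {BC}: card=200; try (B,nl_idx)→560, (C,hash)→880, (C,nl_idx)→1600, (B,merge)→2120, (C,merge)→2280, (B,hash)→3280 …(+2); best=560 via (B,nl_idx)
  {ABC}: card=1600; try (C,hash)→6080, (A,merge)→6360, (A,hash)→7960, (C,nl_idx)→15200, (C,merge)→23480, (C,nl)→68000 …(+1); best=6080 via (C,hash)

cost=6080; order=A,B,C; methods=hash,hash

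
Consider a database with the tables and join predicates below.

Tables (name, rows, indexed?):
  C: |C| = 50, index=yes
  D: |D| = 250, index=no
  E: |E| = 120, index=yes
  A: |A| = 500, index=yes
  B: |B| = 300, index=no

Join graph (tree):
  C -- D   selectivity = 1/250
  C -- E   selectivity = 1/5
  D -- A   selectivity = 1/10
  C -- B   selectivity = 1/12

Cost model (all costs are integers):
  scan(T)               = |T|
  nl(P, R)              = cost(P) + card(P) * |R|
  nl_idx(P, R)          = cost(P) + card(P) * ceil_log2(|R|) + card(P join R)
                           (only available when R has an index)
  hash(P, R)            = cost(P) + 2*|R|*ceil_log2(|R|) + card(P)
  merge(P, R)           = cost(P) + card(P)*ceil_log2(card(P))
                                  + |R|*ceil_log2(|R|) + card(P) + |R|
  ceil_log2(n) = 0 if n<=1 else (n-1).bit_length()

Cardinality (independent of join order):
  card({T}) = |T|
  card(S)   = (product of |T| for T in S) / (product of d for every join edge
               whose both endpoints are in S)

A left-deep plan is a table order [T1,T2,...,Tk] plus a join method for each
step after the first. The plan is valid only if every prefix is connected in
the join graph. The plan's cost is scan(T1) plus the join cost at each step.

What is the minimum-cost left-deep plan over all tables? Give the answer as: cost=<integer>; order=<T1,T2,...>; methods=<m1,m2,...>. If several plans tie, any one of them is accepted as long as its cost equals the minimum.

Selinger DP (subsets sized 1..n):
  {C}: scan cost=50, card=50
  {D}: scan cost=250, card=250
  {E}: scan cost=120, card=120
  {A}: scan cost=500, card=500
  {B}: scan cost=300, card=300
  {CD}: card=50; try (C,hash)→1100, (C,nl_idx)→1800, (D,merge)→2650, (C,merge)→2850, (D,hash)→4100, (D,nl)→12550 …(+1); best=1100 via (C,hash)
  {CE}: card=1200; try (C,hash)→840, (E,merge)→1360, (C,merge)→1430, (E,nl_idx)→1600, (E,hash)→1780, (C,nl_idx)→2040 …(+2); best=840 via (C,hash)
  {BC}: card=1250; try (C,hash)→1200, (C,nl_idx)→3350, (B,merge)→3400, (C,merge)→3650, (B,hash)→5500, (B,nl)→15050 …(+1); best=1200 via (C,hash)
  {AD}: card=12500; try (D,hash)→5000, (A,merge)→7500, (D,merge)→7750, (A,hash)→9500, (A,nl_idx)→15000, (A,nl)→125250 …(+1); best=5000 via (D,hash)
  {CDE}: card=1200; try (E,merge)→2410, (E,nl_idx)→2650, (E,hash)→2830, (D,hash)→6040, (E,nl)→7100, (D,merge)→17490 …(+1); best=2410 via (E,merge)
  {ACD}: card=2500; try (A,nl_idx)→4050, (A,merge)→6450, (A,hash)→10150, (C,hash)→18100, (A,nl)→26100, (C,nl_idx)→82500 …(+2); best=4050 via (A,nl_idx)
  {BCD}: card=1250; try (B,merge)→4450, (D,hash)→6450, (B,hash)→6550, (B,nl)→16100, (D,merge)→18450, (D,nl)→313700; best=4450 via (B,merge)
  {BCE}: card=30000; try (E,hash)→4130, (B,hash)→7440, (E,merge)→17160, (B,merge)→18240, (E,nl_idx)→39950, (E,nl)→151200 …(+1); best=4130 via (E,hash)
  {ACDE}: card=60000; try (E,hash)→8230, (A,hash)→12610, (A,merge)→21810, (E,merge)→37510, (A,nl_idx)→73210, (E,nl_idx)→81550 …(+2); best=8230 via (E,hash)
  {BCDE}: card=30000; try (E,hash)→7380, (B,hash)→9010, (B,merge)→19810, (E,merge)→20410, (D,hash)→38130, (E,nl_idx)→43200 …(+4); best=7380 via (E,hash)
  {ABCD}: card=62500; try (B,hash)→11950, (A,hash)→14700, (A,merge)→24450, (B,merge)→39550, (A,nl_idx)→78200, (A,nl)→629450 …(+1); best=11950 via (B,hash)
  {ABCDE}: card=1500000; try (A,hash)→46380, (B,hash)→73630, (E,hash)→76130, (A,merge)→492380, (B,merge)→1031230, (E,merge)→1075410 …(+5); best=46380 via (A,hash)

cost=46380; order=D,C,B,E,A; methods=hash,merge,hash,hash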